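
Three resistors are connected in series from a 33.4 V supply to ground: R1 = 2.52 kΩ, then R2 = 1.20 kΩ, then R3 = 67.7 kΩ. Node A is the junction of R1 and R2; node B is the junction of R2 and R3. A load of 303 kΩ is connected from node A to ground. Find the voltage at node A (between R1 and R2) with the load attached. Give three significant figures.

Below node A the series string R2+R3 = 68.90 kΩ sits in parallel with the 303 kΩ load: 56.14 kΩ.
V_A = 33.4 × 56.14/(2.52 + 56.14) = 32.0 V.

V ≈ 32.0 V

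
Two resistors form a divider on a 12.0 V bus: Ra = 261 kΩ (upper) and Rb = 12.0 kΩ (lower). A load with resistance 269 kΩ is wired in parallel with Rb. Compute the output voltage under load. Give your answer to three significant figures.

V_out ≈ 0.506 V

The load sits in parallel with Rb: Rb‖R_L = (12.0 × 269) / (12.0 + 269) = 11.49 kΩ.
V_out = 12.0 × 11.49 / (261 + 11.49) = 12.0 × 11.49/272.5 = 0.506 V.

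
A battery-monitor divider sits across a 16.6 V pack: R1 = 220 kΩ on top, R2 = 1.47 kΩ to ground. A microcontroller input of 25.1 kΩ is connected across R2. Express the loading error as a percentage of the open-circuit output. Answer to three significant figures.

The divider's output (Thévenin) resistance is R1‖R2 = 1.460 kΩ.
Fractional drop under load = R_th/(R_th + R_L) = 1.460 / (1.460 + 25.1) = 0.05498.
So the output falls by 5.50 %.

5.50 %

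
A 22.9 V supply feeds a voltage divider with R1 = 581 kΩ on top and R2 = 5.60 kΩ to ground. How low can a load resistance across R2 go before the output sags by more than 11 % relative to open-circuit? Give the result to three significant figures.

Output resistance R_th = R1‖R2 = (581 × 5.60)/586.6 = 5.547 kΩ.
The fractional drop is R_th/(R_th + R_L); requiring this ≤ 0.110 gives R_L ≥ R_th(1/0.110 − 1) = 5.547 × 8.091 = 44.9 kΩ.

R_L(min) ≈ 44.9 kΩ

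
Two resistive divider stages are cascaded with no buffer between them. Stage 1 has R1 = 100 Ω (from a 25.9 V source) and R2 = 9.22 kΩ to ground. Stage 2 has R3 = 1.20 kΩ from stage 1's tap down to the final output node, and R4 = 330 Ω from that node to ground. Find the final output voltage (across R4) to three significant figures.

V_out ≈ 5.19 V

Stage 2 presents R3+R4 = 1530 Ω as a load on stage 1's tap.
Stage 1's lower leg becomes R2‖(R3+R4) = 1312 Ω, so V_mid = 25.9 × 1312/1412 = 24.07 V.
Stage 2 is itself unloaded: V_out = V_mid × R4/(R3+R4) = 24.07 × 330/1530 = 5.19 V.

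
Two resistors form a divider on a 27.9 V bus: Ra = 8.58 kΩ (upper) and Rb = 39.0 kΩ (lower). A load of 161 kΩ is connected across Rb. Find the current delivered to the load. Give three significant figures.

I_L ≈ 0.136 mA

Rb‖R_L = 31.39 kΩ; V_out = 27.9 × 31.39/39.98 = 21.91 V.
I_L = V_out / R_L = 21.91 / 161 kΩ = 0.136 mA.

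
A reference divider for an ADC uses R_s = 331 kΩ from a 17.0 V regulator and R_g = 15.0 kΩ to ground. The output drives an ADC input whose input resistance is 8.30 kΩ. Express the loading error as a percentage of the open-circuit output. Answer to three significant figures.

63.4 %

The divider's output (Thévenin) resistance is R_s‖R_g = 14.35 kΩ.
Fractional drop under load = R_th/(R_th + R_L) = 14.35 / (14.35 + 8.30) = 0.6335.
So the output falls by 63.4 %.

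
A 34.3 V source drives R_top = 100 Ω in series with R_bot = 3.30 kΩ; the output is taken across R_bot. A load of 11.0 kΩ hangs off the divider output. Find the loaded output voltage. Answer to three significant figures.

V_out ≈ 33.0 V

The load sits in parallel with R_bot: R_bot‖R_L = (3300 × 11000) / (3300 + 11000) = 2538 Ω.
V_out = 34.3 × 2538 / (100 + 2538) = 34.3 × 2538/2638 = 33.0 V.
(Unloaded it would have been 33.3 V.)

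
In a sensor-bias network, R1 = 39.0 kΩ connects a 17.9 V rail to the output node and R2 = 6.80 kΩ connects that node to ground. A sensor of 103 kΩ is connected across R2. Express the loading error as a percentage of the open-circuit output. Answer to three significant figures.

The divider's output (Thévenin) resistance is R1‖R2 = 5.790 kΩ.
Fractional drop under load = R_th/(R_th + R_L) = 5.790 / (5.790 + 103) = 0.05323.
So the output falls by 5.32 %.

5.32 %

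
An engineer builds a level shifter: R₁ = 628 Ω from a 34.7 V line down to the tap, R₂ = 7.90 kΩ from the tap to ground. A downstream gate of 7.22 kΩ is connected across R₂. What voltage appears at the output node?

The load sits in parallel with R₂: R₂‖R_L = (7900 × 7220) / (7900 + 7220) = 3772 Ω.
V_out = 34.7 × 3772 / (628 + 3772) = 34.7 × 3772/4400 = 29.7 V.

V_out ≈ 29.7 V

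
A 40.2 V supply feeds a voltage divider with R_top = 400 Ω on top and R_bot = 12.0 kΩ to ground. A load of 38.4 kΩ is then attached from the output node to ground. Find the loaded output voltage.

V_out ≈ 38.5 V

The load sits in parallel with R_bot: R_bot‖R_L = (12000 × 38400) / (12000 + 38400) = 9143 Ω.
V_out = 40.2 × 9143 / (400 + 9143) = 40.2 × 9143/9543 = 38.5 V.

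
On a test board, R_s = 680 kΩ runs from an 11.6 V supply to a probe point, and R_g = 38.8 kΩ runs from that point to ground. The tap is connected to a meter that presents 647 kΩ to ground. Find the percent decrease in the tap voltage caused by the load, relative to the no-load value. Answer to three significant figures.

The divider's output (Thévenin) resistance is R_s‖R_g = 36.71 kΩ.
Fractional drop under load = R_th/(R_th + R_L) = 36.71 / (36.71 + 647) = 0.05369.
So the output falls by 5.37 %.

5.37 %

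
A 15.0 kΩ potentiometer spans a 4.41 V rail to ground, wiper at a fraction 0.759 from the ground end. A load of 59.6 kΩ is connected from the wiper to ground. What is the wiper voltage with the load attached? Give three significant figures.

V ≈ 3.20 V

The wiper splits the pot into (1−α)R = 3.615 kΩ above and αR = 11.38 kΩ below.
Lower section ‖ load = 9.559 kΩ.
V_wiper = 4.41 × 9.559/(3.615 + 9.559) = 3.20 V.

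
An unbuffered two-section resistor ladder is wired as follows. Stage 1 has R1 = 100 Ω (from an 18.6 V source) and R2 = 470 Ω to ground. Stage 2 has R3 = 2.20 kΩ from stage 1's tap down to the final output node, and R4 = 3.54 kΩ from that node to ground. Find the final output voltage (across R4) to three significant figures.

V_out ≈ 9.32 V

Stage 2 presents R3+R4 = 5740 Ω as a load on stage 1's tap.
Stage 1's lower leg becomes R2‖(R3+R4) = 434.4 Ω, so V_mid = 18.6 × 434.4/534.4 = 15.12 V.
Stage 2 is itself unloaded: V_out = V_mid × R4/(R3+R4) = 15.12 × 3540/5740 = 9.32 V.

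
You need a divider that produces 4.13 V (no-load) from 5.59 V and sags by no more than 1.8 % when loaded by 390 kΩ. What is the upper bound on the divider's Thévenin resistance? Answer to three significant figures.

R_th ≤ 7.15 kΩ

Loading drop = R_th/(R_th + R_L) ≤ 0.0180, so R_th ≤ R_L · ε/(1−ε) = 390 kΩ × 0.0180/0.9820 = 7.15 kΩ.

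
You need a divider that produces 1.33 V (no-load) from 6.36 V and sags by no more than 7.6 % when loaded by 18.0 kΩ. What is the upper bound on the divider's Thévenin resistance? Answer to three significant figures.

Loading drop = R_th/(R_th + R_L) ≤ 0.0760, so R_th ≤ R_L · ε/(1−ε) = 18.0 kΩ × 0.0760/0.9240 = 1.48 kΩ.
(Any R1, R2 with R2/(R1+R2) = 0.209 and R1‖R2 ≤ 1.48 kΩ will meet the spec.)

R_th ≤ 1.48 kΩ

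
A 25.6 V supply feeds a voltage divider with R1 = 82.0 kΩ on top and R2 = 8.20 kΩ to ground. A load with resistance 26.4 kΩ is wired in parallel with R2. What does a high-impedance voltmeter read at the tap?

The load sits in parallel with R2: R2‖R_L = (8.20 × 26.4) / (8.20 + 26.4) = 6.257 kΩ.
V_out = 25.6 × 6.257 / (82.0 + 6.257) = 25.6 × 6.257/88.26 = 1.81 V.

V_out ≈ 1.81 V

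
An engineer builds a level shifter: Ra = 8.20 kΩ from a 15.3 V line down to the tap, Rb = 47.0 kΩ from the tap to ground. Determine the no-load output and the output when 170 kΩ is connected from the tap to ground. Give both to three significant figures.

Open-circuit: V = 15.3 × 47.0/(8.20 + 47.0) = 13.0 V.
With the load, Rb becomes Rb‖R_L = 36.82 kΩ, so V = 15.3 × 36.82/45.02 = 12.5 V.

Unloaded: 13.0 V; loaded: 12.5 V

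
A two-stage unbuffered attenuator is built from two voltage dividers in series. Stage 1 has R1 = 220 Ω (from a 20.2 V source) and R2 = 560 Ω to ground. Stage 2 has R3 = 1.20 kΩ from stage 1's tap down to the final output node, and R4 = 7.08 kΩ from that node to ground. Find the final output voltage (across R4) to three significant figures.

Stage 2 presents R3+R4 = 8280 Ω as a load on stage 1's tap.
Stage 1's lower leg becomes R2‖(R3+R4) = 524.5 Ω, so V_mid = 20.2 × 524.5/744.5 = 14.23 V.
Stage 2 is itself unloaded: V_out = V_mid × R4/(R3+R4) = 14.23 × 7080/8280 = 12.2 V.

V_out ≈ 12.2 V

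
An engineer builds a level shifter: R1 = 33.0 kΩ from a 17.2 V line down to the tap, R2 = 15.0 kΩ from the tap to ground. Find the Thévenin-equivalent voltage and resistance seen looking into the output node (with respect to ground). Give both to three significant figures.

V_th is the open-circuit tap voltage: 17.2 × 15.0/(33.0 + 15.0) = 5.38 V.
With the supply zeroed, R1 and R2 appear in parallel from the tap: R_th = R1‖R2 = (33.0 × 15.0)/48.00 = 10.3 kΩ.

V_th = 5.38 V, R_th = 10.3 kΩ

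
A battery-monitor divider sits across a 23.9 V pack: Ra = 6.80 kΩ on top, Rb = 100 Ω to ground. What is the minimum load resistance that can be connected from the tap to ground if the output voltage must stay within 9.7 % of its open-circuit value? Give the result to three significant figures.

R_L(min) ≈ 917 Ω

Output resistance R_th = Ra‖Rb = (6800 × 100)/6900 = 98.55 Ω.
The fractional drop is R_th/(R_th + R_L); requiring this ≤ 0.0970 gives R_L ≥ R_th(1/0.0970 − 1) = 98.55 × 9.309 = 917 Ω.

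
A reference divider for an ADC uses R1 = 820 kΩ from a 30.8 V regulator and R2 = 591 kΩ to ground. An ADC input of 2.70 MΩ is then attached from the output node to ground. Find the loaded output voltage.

V_out ≈ 11.4 V

The load sits in parallel with R2: R2‖R_L = (591 × 2700) / (591 + 2700) = 484.9 kΩ.
V_out = 30.8 × 484.9 / (820 + 484.9) = 30.8 × 484.9/1305 = 11.4 V.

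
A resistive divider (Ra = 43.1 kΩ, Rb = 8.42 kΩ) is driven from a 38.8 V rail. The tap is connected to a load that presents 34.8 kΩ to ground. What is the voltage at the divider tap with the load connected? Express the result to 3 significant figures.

The load sits in parallel with Rb: Rb‖R_L = (8.42 × 34.8) / (8.42 + 34.8) = 6.780 kΩ.
V_out = 38.8 × 6.780 / (43.1 + 6.780) = 38.8 × 6.780/49.88 = 5.27 V.
(Unloaded it would have been 6.34 V.)

V_out ≈ 5.27 V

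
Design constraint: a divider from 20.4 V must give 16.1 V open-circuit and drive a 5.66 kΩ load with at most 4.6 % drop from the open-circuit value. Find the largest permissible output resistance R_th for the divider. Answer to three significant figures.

Loading drop = R_th/(R_th + R_L) ≤ 0.0460, so R_th ≤ R_L · ε/(1−ε) = 5.66 kΩ × 0.0460/0.9540 = 273 Ω.

R_th ≤ 273 Ω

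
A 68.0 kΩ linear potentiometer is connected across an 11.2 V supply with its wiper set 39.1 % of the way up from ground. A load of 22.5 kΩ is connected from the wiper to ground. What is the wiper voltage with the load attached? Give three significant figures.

The wiper splits the pot into (1−α)R = 41.41 kΩ above and αR = 26.59 kΩ below.
Lower section ‖ load = 12.19 kΩ.
V_wiper = 11.2 × 12.19/(41.41 + 12.19) = 2.55 V.

V ≈ 2.55 V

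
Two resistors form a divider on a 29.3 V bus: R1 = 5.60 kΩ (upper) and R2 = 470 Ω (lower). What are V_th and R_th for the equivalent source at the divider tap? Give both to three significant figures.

V_th = 2.27 V, R_th = 434 Ω

V_th is the open-circuit tap voltage: 29.3 × 470/(5600 + 470) = 2.27 V.
With the supply zeroed, R1 and R2 appear in parallel from the tap: R_th = R1‖R2 = (5600 × 470)/6070 = 434 Ω.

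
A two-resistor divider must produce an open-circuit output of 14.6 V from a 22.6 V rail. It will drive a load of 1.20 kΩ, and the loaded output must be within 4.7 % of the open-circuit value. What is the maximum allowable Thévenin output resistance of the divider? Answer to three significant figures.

R_th ≤ 59.2 Ω

Loading drop = R_th/(R_th + R_L) ≤ 0.0470, so R_th ≤ R_L · ε/(1−ε) = 1.20 kΩ × 0.0470/0.9530 = 59.2 Ω.
(Any R1, R2 with R2/(R1+R2) = 0.646 and R1‖R2 ≤ 59.2 Ω will meet the spec.)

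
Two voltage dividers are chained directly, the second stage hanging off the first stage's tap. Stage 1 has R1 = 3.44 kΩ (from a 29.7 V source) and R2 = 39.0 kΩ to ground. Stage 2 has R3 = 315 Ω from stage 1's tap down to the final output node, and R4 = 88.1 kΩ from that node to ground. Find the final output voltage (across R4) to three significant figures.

Stage 2 presents R3+R4 = 88420 Ω as a load on stage 1's tap.
Stage 1's lower leg becomes R2‖(R3+R4) = 27060 Ω, so V_mid = 29.7 × 27060/30500 = 26.35 V.
Stage 2 is itself unloaded: V_out = V_mid × R4/(R3+R4) = 26.35 × 88100/88420 = 26.3 V.

V_out ≈ 26.3 V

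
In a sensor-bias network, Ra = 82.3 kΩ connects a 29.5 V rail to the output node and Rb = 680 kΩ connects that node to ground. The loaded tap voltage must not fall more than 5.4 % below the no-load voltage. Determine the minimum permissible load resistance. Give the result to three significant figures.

Output resistance R_th = Ra‖Rb = (82.3 × 680)/762.3 = 73.41 kΩ.
The fractional drop is R_th/(R_th + R_L); requiring this ≤ 0.0540 gives R_L ≥ R_th(1/0.0540 − 1) = 73.41 × 17.52 = 1.29 MΩ.

R_L(min) ≈ 1.29 MΩ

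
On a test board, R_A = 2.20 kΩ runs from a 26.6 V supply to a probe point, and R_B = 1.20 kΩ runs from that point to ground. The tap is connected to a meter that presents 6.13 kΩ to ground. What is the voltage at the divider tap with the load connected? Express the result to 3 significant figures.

The load sits in parallel with R_B: R_B‖R_L = (1.20 × 6.13) / (1.20 + 6.13) = 1.004 kΩ.
V_out = 26.6 × 1.004 / (2.20 + 1.004) = 26.6 × 1.004/3.204 = 8.33 V.
(Unloaded it would have been 9.39 V.)

V_out ≈ 8.33 V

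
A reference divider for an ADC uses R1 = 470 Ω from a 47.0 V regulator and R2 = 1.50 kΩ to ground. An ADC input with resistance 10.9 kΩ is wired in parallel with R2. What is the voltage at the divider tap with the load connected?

The load sits in parallel with R2: R2‖R_L = (1500 × 10900) / (1500 + 10900) = 1319 Ω.
V_out = 47.0 × 1319 / (470 + 1319) = 47.0 × 1319/1789 = 34.6 V.

V_out ≈ 34.6 V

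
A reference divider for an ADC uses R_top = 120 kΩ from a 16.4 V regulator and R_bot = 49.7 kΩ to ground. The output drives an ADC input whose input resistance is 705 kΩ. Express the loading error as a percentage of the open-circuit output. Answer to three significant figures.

4.75 %

The divider's output (Thévenin) resistance is R_top‖R_bot = 35.14 kΩ.
Fractional drop under load = R_th/(R_th + R_L) = 35.14 / (35.14 + 705) = 0.04748.
So the output falls by 4.75 %.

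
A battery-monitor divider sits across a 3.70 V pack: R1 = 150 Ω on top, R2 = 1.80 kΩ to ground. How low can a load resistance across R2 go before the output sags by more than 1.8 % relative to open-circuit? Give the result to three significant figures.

R_L(min) ≈ 7.55 kΩ

Output resistance R_th = R1‖R2 = (150 × 1800)/1950 = 138.5 Ω.
The fractional drop is R_th/(R_th + R_L); requiring this ≤ 0.0180 gives R_L ≥ R_th(1/0.0180 − 1) = 138.5 × 54.56 = 7.55 kΩ.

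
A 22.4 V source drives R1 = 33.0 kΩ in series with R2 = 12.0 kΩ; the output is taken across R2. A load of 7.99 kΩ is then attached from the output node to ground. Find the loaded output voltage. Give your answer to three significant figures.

The load sits in parallel with R2: R2‖R_L = (12.0 × 7.99) / (12.0 + 7.99) = 4.796 kΩ.
V_out = 22.4 × 4.796 / (33.0 + 4.796) = 22.4 × 4.796/37.80 = 2.84 V.

V_out ≈ 2.84 V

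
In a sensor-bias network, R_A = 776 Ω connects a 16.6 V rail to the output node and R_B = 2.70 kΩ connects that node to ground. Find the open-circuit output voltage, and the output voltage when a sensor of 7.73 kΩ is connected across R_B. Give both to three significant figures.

Open-circuit: V = 16.6 × 2700/(776 + 2700) = 12.9 V.
With the load, R_B becomes R_B‖R_L = 2001 Ω, so V = 16.6 × 2001/2777 = 12.0 V.

Unloaded: 12.9 V; loaded: 12.0 V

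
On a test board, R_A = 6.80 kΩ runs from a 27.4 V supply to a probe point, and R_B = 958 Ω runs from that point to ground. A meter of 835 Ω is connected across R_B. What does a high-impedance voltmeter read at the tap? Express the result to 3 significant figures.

V_out ≈ 1.69 V

The load sits in parallel with R_B: R_B‖R_L = (958 × 835) / (958 + 835) = 446.1 Ω.
V_out = 27.4 × 446.1 / (6800 + 446.1) = 27.4 × 446.1/7246 = 1.69 V.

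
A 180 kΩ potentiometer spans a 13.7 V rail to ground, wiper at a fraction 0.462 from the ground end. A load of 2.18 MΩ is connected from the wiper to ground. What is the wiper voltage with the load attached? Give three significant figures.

V ≈ 6.20 V

The wiper splits the pot into (1−α)R = 96.84 kΩ above and αR = 83.16 kΩ below.
Lower section ‖ load = 80.10 kΩ.
V_wiper = 13.7 × 80.10/(96.84 + 80.10) = 6.20 V.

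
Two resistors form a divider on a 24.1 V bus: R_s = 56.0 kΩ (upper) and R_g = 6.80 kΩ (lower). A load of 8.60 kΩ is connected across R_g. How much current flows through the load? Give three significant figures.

R_g‖R_L = 3.797 kΩ; V_out = 24.1 × 3.797/59.80 = 1.530 V.
I_L = V_out / R_L = 1.530 / 8.60 kΩ = 0.178 mA.

I_L ≈ 0.178 mA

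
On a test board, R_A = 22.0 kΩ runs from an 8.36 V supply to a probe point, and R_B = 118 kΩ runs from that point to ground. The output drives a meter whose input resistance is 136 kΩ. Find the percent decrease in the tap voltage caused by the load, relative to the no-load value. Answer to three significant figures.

Unloaded V = 8.36 × 118/140.0 = 7.0463 V.
Loaded: R_B‖R_L = 63.18 kΩ, giving V = 8.36 × 63.18/85.18 = 6.2008 V.
Drop = (7.0463 − 6.2008) / 7.0463 = 12.0 %.

12.0 %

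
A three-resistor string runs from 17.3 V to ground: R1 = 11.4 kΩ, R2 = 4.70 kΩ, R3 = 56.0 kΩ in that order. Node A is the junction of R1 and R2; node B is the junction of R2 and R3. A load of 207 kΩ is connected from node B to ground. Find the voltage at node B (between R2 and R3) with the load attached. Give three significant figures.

At node B, R3 is in parallel with the load: R3‖R_L = 44.08 kΩ.
Below node A the resistance is R2 + (R3‖R_L) = 48.78 kΩ, so V_A = 17.3 × 48.78/60.18 = 14.02 V.
Then V_B = V_A × (R3‖R_L)/(R2 + R3‖R_L) = 14.02 × 44.08/48.78 = 12.7 V.

V ≈ 12.7 V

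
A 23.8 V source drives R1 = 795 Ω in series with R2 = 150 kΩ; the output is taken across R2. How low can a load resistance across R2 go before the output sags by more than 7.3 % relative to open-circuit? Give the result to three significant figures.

R_L(min) ≈ 10.0 kΩ

Output resistance R_th = R1‖R2 = (795 × 150000)/150800 = 790.8 Ω.
The fractional drop is R_th/(R_th + R_L); requiring this ≤ 0.0730 gives R_L ≥ R_th(1/0.0730 − 1) = 790.8 × 12.70 = 10.0 kΩ.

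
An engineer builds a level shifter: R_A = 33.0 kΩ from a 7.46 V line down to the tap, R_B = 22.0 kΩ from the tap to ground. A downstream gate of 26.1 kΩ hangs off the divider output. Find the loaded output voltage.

V_out ≈ 1.98 V

The load sits in parallel with R_B: R_B‖R_L = (22.0 × 26.1) / (22.0 + 26.1) = 11.94 kΩ.
V_out = 7.46 × 11.94 / (33.0 + 11.94) = 7.46 × 11.94/44.94 = 1.98 V.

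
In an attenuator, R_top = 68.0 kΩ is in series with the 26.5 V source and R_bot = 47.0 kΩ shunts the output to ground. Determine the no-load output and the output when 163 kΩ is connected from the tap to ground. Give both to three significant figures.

Unloaded: 10.8 V; loaded: 9.25 V

Open-circuit: V = 26.5 × 47.0/(68.0 + 47.0) = 10.8 V.
With the load, R_bot becomes R_bot‖R_L = 36.48 kΩ, so V = 26.5 × 36.48/104.5 = 9.25 V.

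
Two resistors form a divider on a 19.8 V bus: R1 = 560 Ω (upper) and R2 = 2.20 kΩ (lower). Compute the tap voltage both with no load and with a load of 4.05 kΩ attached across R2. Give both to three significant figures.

Unloaded: 15.8 V; loaded: 14.2 V

Open-circuit: V = 19.8 × 2200/(560 + 2200) = 15.8 V.
With the load, R2 becomes R2‖R_L = 1426 Ω, so V = 19.8 × 1426/1986 = 14.2 V.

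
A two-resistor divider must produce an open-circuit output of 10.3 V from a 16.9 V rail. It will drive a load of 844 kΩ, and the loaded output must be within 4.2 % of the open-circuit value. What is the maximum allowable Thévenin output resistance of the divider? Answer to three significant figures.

Loading drop = R_th/(R_th + R_L) ≤ 0.0420, so R_th ≤ R_L · ε/(1−ε) = 844 kΩ × 0.0420/0.9580 = 37.0 kΩ.
(Any R1, R2 with R2/(R1+R2) = 0.609 and R1‖R2 ≤ 37.0 kΩ will meet the spec.)

R_th ≤ 37.0 kΩ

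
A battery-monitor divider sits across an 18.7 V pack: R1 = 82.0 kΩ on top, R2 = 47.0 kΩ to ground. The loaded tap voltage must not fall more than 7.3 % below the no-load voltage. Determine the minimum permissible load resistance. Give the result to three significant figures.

Output resistance R_th = R1‖R2 = (82.0 × 47.0)/129.0 = 29.88 kΩ.
The fractional drop is R_th/(R_th + R_L); requiring this ≤ 0.0730 gives R_L ≥ R_th(1/0.0730 − 1) = 29.88 × 12.70 = 379 kΩ.

R_L(min) ≈ 379 kΩ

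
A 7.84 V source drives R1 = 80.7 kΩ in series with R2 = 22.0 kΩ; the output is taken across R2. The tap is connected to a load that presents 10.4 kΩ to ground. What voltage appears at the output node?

V_out ≈ 0.631 V

The load sits in parallel with R2: R2‖R_L = (22.0 × 10.4) / (22.0 + 10.4) = 7.062 kΩ.
V_out = 7.84 × 7.062 / (80.7 + 7.062) = 7.84 × 7.062/87.76 = 0.631 V.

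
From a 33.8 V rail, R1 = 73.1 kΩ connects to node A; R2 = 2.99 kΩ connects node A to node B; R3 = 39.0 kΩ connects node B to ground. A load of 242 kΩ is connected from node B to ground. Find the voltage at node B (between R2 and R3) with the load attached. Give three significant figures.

V ≈ 10.4 V

At node B, R3 is in parallel with the load: R3‖R_L = 33.59 kΩ.
Below node A the resistance is R2 + (R3‖R_L) = 36.58 kΩ, so V_A = 33.8 × 36.58/109.7 = 11.27 V.
Then V_B = V_A × (R3‖R_L)/(R2 + R3‖R_L) = 11.27 × 33.59/36.58 = 10.4 V.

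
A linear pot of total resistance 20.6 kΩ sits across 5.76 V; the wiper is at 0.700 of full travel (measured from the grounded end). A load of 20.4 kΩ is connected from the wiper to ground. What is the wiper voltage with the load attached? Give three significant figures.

The wiper splits the pot into (1−α)R = 6.180 kΩ above and αR = 14.42 kΩ below.
Lower section ‖ load = 8.448 kΩ.
V_wiper = 5.76 × 8.448/(6.180 + 8.448) = 3.33 V.

V ≈ 3.33 V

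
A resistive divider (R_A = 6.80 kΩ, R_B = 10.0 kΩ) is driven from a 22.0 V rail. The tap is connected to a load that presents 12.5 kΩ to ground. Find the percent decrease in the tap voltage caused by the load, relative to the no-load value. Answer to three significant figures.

Unloaded V = 22.0 × 10.0/16.80 = 13.10 V.
Loaded: R_B‖R_L = 5.556 kΩ, giving V = 22.0 × 5.556/12.36 = 9.892 V.
Drop = (13.10 − 9.892) / 13.10 = 24.5 %.

24.5 %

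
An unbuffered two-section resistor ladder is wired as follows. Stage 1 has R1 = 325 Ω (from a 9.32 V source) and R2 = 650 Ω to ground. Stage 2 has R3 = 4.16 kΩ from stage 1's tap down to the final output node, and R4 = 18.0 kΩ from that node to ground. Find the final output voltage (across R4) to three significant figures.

V_out ≈ 5.00 V

Stage 2 presents R3+R4 = 22160 Ω as a load on stage 1's tap.
Stage 1's lower leg becomes R2‖(R3+R4) = 631.5 Ω, so V_mid = 9.32 × 631.5/956.5 = 6.153 V.
Stage 2 is itself unloaded: V_out = V_mid × R4/(R3+R4) = 6.153 × 18000/22160 = 5.00 V.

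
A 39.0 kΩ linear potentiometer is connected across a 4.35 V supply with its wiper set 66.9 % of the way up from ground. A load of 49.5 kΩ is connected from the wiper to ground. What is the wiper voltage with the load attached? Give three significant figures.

The wiper splits the pot into (1−α)R = 12.91 kΩ above and αR = 26.09 kΩ below.
Lower section ‖ load = 17.09 kΩ.
V_wiper = 4.35 × 17.09/(12.91 + 17.09) = 2.48 V.

V ≈ 2.48 V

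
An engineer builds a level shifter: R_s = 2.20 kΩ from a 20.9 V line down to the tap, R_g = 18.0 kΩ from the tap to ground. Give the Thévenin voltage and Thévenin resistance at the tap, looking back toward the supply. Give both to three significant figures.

V_th = 18.6 V, R_th = 1.96 kΩ

V_th is the open-circuit tap voltage: 20.9 × 18.0/(2.20 + 18.0) = 18.6 V.
With the supply zeroed, R_s and R_g appear in parallel from the tap: R_th = R_s‖R_g = (2.20 × 18.0)/20.20 = 1.96 kΩ.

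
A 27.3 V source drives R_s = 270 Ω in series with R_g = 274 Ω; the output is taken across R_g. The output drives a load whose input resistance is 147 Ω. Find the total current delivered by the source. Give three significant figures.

I ≈ 74.7 mA

R_g‖R_L = 95.67 Ω, so the source sees R_s + R_g‖R_L = 365.7 Ω.
I = 27.3 V / 365.7 Ω = 74.7 mA.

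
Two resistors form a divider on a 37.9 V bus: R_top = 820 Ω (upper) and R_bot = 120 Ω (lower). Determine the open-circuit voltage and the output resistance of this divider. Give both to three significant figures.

V_th = 4.84 V, R_th = 105 Ω

V_th is the open-circuit tap voltage: 37.9 × 120/(820 + 120) = 4.84 V.
With the supply zeroed, R_top and R_bot appear in parallel from the tap: R_th = R_top‖R_bot = (820 × 120)/940.0 = 105 Ω.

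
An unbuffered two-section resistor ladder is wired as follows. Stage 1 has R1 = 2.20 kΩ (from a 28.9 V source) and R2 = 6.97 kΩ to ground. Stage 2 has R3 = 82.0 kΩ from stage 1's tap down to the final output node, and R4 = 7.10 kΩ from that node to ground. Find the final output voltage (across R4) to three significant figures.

Stage 2 presents R3+R4 = 89.10 kΩ as a load on stage 1's tap.
Stage 1's lower leg becomes R2‖(R3+R4) = 6.464 kΩ, so V_mid = 28.9 × 6.464/8.664 = 21.56 V.
Stage 2 is itself unloaded: V_out = V_mid × R4/(R3+R4) = 21.56 × 7.10/89.10 = 1.72 V.

V_out ≈ 1.72 V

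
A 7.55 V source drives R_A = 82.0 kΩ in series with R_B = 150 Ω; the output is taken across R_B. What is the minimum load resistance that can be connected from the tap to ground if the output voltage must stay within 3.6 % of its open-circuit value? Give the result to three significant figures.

R_L(min) ≈ 4.01 kΩ

Output resistance R_th = R_A‖R_B = (82000 × 150)/82150 = 149.7 Ω.
The fractional drop is R_th/(R_th + R_L); requiring this ≤ 0.0360 gives R_L ≥ R_th(1/0.0360 − 1) = 149.7 × 26.78 = 4.01 kΩ.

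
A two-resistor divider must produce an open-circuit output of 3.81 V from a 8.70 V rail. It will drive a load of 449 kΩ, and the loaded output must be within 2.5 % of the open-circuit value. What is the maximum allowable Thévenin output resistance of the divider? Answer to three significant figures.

R_th ≤ 11.5 kΩ

Loading drop = R_th/(R_th + R_L) ≤ 0.0250, so R_th ≤ R_L · ε/(1−ε) = 449 kΩ × 0.0250/0.9750 = 11.5 kΩ.
(Any R1, R2 with R2/(R1+R2) = 0.438 and R1‖R2 ≤ 11.5 kΩ will meet the spec.)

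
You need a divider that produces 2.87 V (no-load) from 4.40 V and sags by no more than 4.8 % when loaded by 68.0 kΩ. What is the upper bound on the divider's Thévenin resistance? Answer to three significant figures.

Loading drop = R_th/(R_th + R_L) ≤ 0.0480, so R_th ≤ R_L · ε/(1−ε) = 68.0 kΩ × 0.0480/0.9520 = 3.43 kΩ.
(Any R1, R2 with R2/(R1+R2) = 0.652 and R1‖R2 ≤ 3.43 kΩ will meet the spec.)

R_th ≤ 3.43 kΩ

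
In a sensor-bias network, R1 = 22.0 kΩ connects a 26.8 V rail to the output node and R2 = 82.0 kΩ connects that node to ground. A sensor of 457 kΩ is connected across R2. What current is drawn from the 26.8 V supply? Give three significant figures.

I ≈ 0.293 mA

R2‖R_L = 69.53 kΩ, so the source sees R1 + R2‖R_L = 91.53 kΩ.
I = 26.8 V / 91.53 kΩ = 0.293 mA.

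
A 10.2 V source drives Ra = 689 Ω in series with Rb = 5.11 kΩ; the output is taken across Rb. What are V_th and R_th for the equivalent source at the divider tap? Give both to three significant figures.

V_th = 8.99 V, R_th = 607 Ω

V_th is the open-circuit tap voltage: 10.2 × 5110/(689 + 5110) = 8.99 V.
With the supply zeroed, Ra and Rb appear in parallel from the tap: R_th = Ra‖Rb = (689 × 5110)/5799 = 607 Ω.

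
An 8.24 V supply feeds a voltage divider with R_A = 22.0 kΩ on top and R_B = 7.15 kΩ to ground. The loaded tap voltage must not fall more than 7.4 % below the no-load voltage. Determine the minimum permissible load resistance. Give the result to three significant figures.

Output resistance R_th = R_A‖R_B = (22.0 × 7.15)/29.15 = 5.396 kΩ.
The fractional drop is R_th/(R_th + R_L); requiring this ≤ 0.0740 gives R_L ≥ R_th(1/0.0740 − 1) = 5.396 × 12.51 = 67.5 kΩ.

R_L(min) ≈ 67.5 kΩ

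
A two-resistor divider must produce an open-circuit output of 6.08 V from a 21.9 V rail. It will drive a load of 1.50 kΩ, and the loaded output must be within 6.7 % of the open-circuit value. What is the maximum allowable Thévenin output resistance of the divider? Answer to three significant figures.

R_th ≤ 108 Ω

Loading drop = R_th/(R_th + R_L) ≤ 0.0670, so R_th ≤ R_L · ε/(1−ε) = 1.50 kΩ × 0.0670/0.9330 = 108 Ω.
(Any R1, R2 with R2/(R1+R2) = 0.278 and R1‖R2 ≤ 108 Ω will meet the spec.)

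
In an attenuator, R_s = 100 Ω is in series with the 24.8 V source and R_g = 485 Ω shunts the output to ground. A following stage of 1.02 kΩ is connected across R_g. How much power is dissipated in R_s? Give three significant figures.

Total resistance from the source is R_s + (R_g‖R_L) = 428.7 Ω, so I = 24.8/428.7 Ω = 57.85 mA.
P = I²·R_s = (57.85 mA)² × 100 Ω = 335 mW.

P ≈ 335 mW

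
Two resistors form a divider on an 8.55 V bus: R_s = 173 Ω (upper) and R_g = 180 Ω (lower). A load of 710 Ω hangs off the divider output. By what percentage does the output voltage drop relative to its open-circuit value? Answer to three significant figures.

11.1 %

Unloaded V = 8.55 × 180/353.0 = 4.3598 V.
Loaded: R_g‖R_L = 143.6 Ω, giving V = 8.55 × 143.6/316.6 = 3.8780 V.
Drop = (4.3598 − 3.8780) / 4.3598 = 11.1 %.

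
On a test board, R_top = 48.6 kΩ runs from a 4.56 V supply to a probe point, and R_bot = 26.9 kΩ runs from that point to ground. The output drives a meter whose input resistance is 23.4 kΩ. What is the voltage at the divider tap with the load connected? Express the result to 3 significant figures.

The load sits in parallel with R_bot: R_bot‖R_L = (26.9 × 23.4) / (26.9 + 23.4) = 12.51 kΩ.
V_out = 4.56 × 12.51 / (48.6 + 12.51) = 4.56 × 12.51/61.11 = 0.934 V.
(Unloaded it would have been 1.62 V.)

V_out ≈ 0.934 V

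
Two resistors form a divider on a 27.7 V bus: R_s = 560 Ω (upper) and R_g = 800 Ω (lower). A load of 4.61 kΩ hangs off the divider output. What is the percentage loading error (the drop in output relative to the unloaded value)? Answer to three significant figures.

6.67 %

The divider's output (Thévenin) resistance is R_s‖R_g = 329.4 Ω.
Fractional drop under load = R_th/(R_th + R_L) = 329.4 / (329.4 + 4610) = 0.06669.
So the output falls by 6.67 %.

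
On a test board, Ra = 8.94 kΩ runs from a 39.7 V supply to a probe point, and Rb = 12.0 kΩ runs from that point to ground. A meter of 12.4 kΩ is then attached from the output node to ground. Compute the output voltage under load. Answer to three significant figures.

The load sits in parallel with Rb: Rb‖R_L = (12.0 × 12.4) / (12.0 + 12.4) = 6.098 kΩ.
V_out = 39.7 × 6.098 / (8.94 + 6.098) = 39.7 × 6.098/15.04 = 16.1 V.
(Unloaded it would have been 22.8 V.)

V_out ≈ 16.1 V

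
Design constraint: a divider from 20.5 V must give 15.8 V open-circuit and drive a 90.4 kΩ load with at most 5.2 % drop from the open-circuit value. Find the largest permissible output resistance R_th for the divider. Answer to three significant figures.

Loading drop = R_th/(R_th + R_L) ≤ 0.0520, so R_th ≤ R_L · ε/(1−ε) = 90.4 kΩ × 0.0520/0.9480 = 4.96 kΩ.
(Any R1, R2 with R2/(R1+R2) = 0.771 and R1‖R2 ≤ 4.96 kΩ will meet the spec.)

R_th ≤ 4.96 kΩ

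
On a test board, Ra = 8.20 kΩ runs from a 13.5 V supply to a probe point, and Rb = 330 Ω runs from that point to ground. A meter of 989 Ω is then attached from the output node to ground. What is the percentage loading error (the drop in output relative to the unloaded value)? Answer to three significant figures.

The divider's output (Thévenin) resistance is Ra‖Rb = 317.2 Ω.
Fractional drop under load = R_th/(R_th + R_L) = 317.2 / (317.2 + 989) = 0.2429.
So the output falls by 24.3 %.

24.3 %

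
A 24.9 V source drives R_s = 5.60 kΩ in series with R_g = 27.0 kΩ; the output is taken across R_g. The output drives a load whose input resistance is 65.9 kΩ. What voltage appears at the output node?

The load sits in parallel with R_g: R_g‖R_L = (27.0 × 65.9) / (27.0 + 65.9) = 19.15 kΩ.
V_out = 24.9 × 19.15 / (5.60 + 19.15) = 24.9 × 19.15/24.75 = 19.3 V.
(Unloaded it would have been 20.6 V.)

V_out ≈ 19.3 V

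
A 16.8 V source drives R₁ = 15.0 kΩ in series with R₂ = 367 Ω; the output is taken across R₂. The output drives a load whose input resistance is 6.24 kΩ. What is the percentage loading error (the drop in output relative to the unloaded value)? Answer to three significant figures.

The divider's output (Thévenin) resistance is R₁‖R₂ = 358.2 Ω.
Fractional drop under load = R_th/(R_th + R_L) = 358.2 / (358.2 + 6240) = 0.05429.
So the output falls by 5.43 %.

5.43 %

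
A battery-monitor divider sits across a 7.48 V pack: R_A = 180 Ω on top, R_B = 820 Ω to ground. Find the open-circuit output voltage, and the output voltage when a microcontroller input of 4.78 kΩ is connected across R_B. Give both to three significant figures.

Unloaded: 6.13 V; loaded: 5.95 V

Open-circuit: V = 7.48 × 820/(180 + 820) = 6.13 V.
With the load, R_B becomes R_B‖R_L = 699.9 Ω, so V = 7.48 × 699.9/879.9 = 5.95 V.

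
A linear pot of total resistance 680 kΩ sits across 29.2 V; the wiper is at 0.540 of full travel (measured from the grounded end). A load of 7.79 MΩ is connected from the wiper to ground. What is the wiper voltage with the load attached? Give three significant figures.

The wiper splits the pot into (1−α)R = 312.8 kΩ above and αR = 367.2 kΩ below.
Lower section ‖ load = 350.7 kΩ.
V_wiper = 29.2 × 350.7/(312.8 + 350.7) = 15.4 V.

V ≈ 15.4 V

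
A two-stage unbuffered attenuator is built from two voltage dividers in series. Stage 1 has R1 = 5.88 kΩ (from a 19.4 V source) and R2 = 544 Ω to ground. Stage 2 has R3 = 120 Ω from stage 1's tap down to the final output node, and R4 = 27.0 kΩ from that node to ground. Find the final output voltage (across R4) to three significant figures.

Stage 2 presents R3+R4 = 27120 Ω as a load on stage 1's tap.
Stage 1's lower leg becomes R2‖(R3+R4) = 533.3 Ω, so V_mid = 19.4 × 533.3/6413 = 1.613 V.
Stage 2 is itself unloaded: V_out = V_mid × R4/(R3+R4) = 1.613 × 27000/27120 = 1.61 V.

V_out ≈ 1.61 V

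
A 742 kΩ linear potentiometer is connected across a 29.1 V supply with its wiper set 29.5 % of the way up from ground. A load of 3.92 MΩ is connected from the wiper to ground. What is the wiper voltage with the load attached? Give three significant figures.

V ≈ 8.26 V

The wiper splits the pot into (1−α)R = 523.1 kΩ above and αR = 218.9 kΩ below.
Lower section ‖ load = 207.3 kΩ.
V_wiper = 29.1 × 207.3/(523.1 + 207.3) = 8.26 V.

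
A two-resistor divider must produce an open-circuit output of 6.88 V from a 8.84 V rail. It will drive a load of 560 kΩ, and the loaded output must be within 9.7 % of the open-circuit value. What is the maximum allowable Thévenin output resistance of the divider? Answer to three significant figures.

R_th ≤ 60.2 kΩ

Loading drop = R_th/(R_th + R_L) ≤ 0.0970, so R_th ≤ R_L · ε/(1−ε) = 560 kΩ × 0.0970/0.9030 = 60.2 kΩ.
(Any R1, R2 with R2/(R1+R2) = 0.778 and R1‖R2 ≤ 60.2 kΩ will meet the spec.)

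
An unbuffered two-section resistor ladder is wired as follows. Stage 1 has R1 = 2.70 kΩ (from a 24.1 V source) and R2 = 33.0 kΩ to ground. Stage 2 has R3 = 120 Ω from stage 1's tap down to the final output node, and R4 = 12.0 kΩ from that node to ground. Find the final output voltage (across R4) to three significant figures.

V_out ≈ 18.3 V

Stage 2 presents R3+R4 = 12120 Ω as a load on stage 1's tap.
Stage 1's lower leg becomes R2‖(R3+R4) = 8864 Ω, so V_mid = 24.1 × 8864/11560 = 18.47 V.
Stage 2 is itself unloaded: V_out = V_mid × R4/(R3+R4) = 18.47 × 12000/12120 = 18.3 V.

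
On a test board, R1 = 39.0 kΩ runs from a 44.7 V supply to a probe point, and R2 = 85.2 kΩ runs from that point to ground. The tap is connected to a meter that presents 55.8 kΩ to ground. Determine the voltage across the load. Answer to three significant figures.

The load sits in parallel with R2: R2‖R_L = (85.2 × 55.8) / (85.2 + 55.8) = 33.72 kΩ.
V_out = 44.7 × 33.72 / (39.0 + 33.72) = 44.7 × 33.72/72.72 = 20.7 V.
(Unloaded it would have been 30.7 V.)

V_out ≈ 20.7 V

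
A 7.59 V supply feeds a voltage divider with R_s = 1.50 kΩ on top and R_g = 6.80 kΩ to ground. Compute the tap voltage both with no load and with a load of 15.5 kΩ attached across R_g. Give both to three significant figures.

Open-circuit: V = 7.59 × 6.80/(1.50 + 6.80) = 6.22 V.
With the load, R_g becomes R_g‖R_L = 4.726 kΩ, so V = 7.59 × 4.726/6.226 = 5.76 V.

Unloaded: 6.22 V; loaded: 5.76 V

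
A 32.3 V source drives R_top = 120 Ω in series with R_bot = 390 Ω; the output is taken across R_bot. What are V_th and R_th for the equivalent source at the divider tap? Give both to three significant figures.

V_th = 24.7 V, R_th = 91.8 Ω

V_th is the open-circuit tap voltage: 32.3 × 390/(120 + 390) = 24.7 V.
With the supply zeroed, R_top and R_bot appear in parallel from the tap: R_th = R_top‖R_bot = (120 × 390)/510.0 = 91.8 Ω.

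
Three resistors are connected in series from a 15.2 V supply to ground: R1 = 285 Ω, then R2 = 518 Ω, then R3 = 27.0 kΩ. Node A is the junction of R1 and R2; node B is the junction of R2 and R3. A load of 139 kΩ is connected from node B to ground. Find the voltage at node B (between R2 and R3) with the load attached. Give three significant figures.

At node B, R3 is in parallel with the load: R3‖R_L = 22610 Ω.
Below node A the resistance is R2 + (R3‖R_L) = 23130 Ω, so V_A = 15.2 × 23130/23410 = 15.01 V.
Then V_B = V_A × (R3‖R_L)/(R2 + R3‖R_L) = 15.01 × 22610/23130 = 14.7 V.

V ≈ 14.7 V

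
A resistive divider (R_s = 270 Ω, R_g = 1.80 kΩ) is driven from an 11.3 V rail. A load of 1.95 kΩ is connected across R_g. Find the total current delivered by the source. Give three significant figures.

I ≈ 9.37 mA

R_g‖R_L = 936.0 Ω, so the source sees R_s + R_g‖R_L = 1206 Ω.
I = 11.3 V / 1206 Ω = 9.37 mA.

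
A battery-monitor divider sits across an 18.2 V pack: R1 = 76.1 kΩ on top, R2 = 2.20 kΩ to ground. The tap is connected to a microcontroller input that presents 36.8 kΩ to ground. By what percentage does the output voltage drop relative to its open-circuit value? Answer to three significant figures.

The divider's output (Thévenin) resistance is R1‖R2 = 2.138 kΩ.
Fractional drop under load = R_th/(R_th + R_L) = 2.138 / (2.138 + 36.8) = 0.05491.
So the output falls by 5.49 %.

5.49 %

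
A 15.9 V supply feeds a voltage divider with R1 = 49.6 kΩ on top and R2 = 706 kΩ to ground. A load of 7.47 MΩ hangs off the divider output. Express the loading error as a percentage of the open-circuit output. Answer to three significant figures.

0.617 %

The divider's output (Thévenin) resistance is R1‖R2 = 46.34 kΩ.
Fractional drop under load = R_th/(R_th + R_L) = 46.34 / (46.34 + 7470) = 0.006166.
So the output falls by 0.617 %.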